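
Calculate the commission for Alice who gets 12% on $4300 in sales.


Convert rate to decimal:
12% = 0.12
Multiply by sales:
$4300 x 0.12 = $516

$516


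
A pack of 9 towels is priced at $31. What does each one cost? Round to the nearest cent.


Total cost: $31
Number of items: 9
Unit price: $31 / 9 = $3.4444... ≈ $3.44

$3.44


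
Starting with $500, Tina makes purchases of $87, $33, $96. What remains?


Add up expenses:
$87 + $33 + $96 = $216
Subtract from budget:
$500 - $216 = $284

$284


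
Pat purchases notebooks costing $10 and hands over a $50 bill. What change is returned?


Start with the amount paid:
$50
Subtract the price:
$50 - $10 = $40

$40


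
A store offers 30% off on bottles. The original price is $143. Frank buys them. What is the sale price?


Calculate the discount amount:
30% of $143 = $42.90
Subtract from original:
$143 - $42.90 = $100.10

$100.10


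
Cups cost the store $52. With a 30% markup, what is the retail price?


Calculate the markup amount:
30% of $52 = $15.60
Add to cost:
$52 + $15.60 = $67.60

$67.60


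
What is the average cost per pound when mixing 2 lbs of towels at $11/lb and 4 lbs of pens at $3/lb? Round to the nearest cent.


Cost of towels:
2 x $11 = $22
Cost of pens:
4 x $3 = $12
Total cost: $22 + $12 = $34
Total weight: 6 lbs
Average: $34 / 6 = $5.6666... ≈ $5.67/lb

$5.67/lb


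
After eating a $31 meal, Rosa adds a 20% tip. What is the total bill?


Calculate the tip:
20% of $31 = $6.20
Add tip to meal cost:
$31 + $6.20 = $37.20

$37.20


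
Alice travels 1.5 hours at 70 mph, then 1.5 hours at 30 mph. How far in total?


Leg 1 distance:
70 x 1.5 = 105 miles
Leg 2 distance:
30 x 1.5 = 45 miles
Total distance:
105 + 45 = 150 miles

150 miles


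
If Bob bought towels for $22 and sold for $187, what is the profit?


Selling price = $187
Cost price = $22
Profit = selling price - cost price:
Profit = $187 - $22 = $165

$165


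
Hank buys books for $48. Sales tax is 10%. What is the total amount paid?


Calculate the tax:
10% of $48 = $4.80
Add tax to price:
$48 + $4.80 = $52.80

$52.80


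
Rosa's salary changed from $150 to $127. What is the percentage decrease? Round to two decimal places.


Find the absolute change:
|127 - 150| = 23
Divide by original and multiply by 100:
23 / 150 x 100 = 15.3333...% ≈ 15.33%

15.33%


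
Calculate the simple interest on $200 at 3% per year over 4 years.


Use the formula I = P x R x T / 100
P x R x T = 200 x 3 x 4 = 2400
I = 2400 / 100 = $24

$24


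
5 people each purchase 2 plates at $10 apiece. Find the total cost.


Cost per person:
2 x $10 = $20
Group total:
5 x $20 = $100

$100


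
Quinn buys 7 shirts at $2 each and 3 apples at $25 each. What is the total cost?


Cost of shirts:
7 x $2 = $14
Cost of apples:
3 x $25 = $75
Add both:
$14 + $75 = $89

$89


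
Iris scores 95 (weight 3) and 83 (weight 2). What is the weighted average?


Weighted sum:
3 x 95 + 2 x 83 = 451
Total weight:
3 + 2 = 5
Weighted average:
451 / 5 = 90.2

90.2


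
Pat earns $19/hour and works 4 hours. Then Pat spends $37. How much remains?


Calculate earnings:
4 x $19 = $76
Subtract spending:
$76 - $37 = $39

$39


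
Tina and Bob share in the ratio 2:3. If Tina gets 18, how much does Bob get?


Find the multiplier:
18 / 2 = 9
Apply to Bob's share:
3 x 9 = 27

27


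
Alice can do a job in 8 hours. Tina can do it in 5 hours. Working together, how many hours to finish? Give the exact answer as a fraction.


Alice's rate: 1/8 of the job per hour
Tina's rate: 1/5 of the job per hour
Combined rate: 1/8 + 1/5 = 13/40 per hour
Time = 1 / (13/40) = 40/13 hours (≈ 3.08 hours)

40/13 hours


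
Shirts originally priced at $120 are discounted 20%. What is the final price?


Calculate the discount amount:
20% of $120 = $24
Subtract from original:
$120 - $24 = $96

$96


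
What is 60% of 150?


Convert percentage to decimal:
60% = 0.6
Multiply:
150 x 0.6 = 90

90


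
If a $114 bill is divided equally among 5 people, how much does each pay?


Total bill: $114
Number of people: 5
Each pays: $114 / 5 = $22.80

$22.80


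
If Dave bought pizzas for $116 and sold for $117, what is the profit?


Selling price = $117
Cost price = $116
Profit = selling price - cost price:
Profit = $117 - $116 = $1

$1


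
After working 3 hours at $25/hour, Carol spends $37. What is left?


Calculate earnings:
3 x $25 = $75
Subtract spending:
$75 - $37 = $38

$38


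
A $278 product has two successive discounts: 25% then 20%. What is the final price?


First discount:
25% of $278 = $69.50
Price after first discount:
$278 - $69.50 = $208.50
Second discount:
20% of $208.50 = $41.70
Final price:
$208.50 - $41.70 = $166.80

$166.80


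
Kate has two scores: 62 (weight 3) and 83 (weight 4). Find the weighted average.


Weighted sum:
3 x 62 + 4 x 83 = 518
Total weight:
3 + 4 = 7
Weighted average:
518 / 7 = 74

74


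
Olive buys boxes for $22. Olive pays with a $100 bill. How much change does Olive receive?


Start with the amount paid:
$100
Subtract the price:
$100 - $22 = $78

$78


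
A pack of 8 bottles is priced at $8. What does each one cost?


Total cost: $8
Number of items: 8
Unit price: $8 / 8 = $1

$1


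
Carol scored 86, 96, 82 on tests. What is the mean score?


Add the scores:
86 + 96 + 82 = 264
Divide by the number of tests:
264 / 3 = 88

88


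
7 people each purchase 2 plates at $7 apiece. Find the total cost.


Cost per person:
2 x $7 = $14
Group total:
7 x $14 = $98

$98


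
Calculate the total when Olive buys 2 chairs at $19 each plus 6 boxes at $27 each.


Cost of chairs:
2 x $19 = $38
Cost of boxes:
6 x $27 = $162
Add both:
$38 + $162 = $200

$200


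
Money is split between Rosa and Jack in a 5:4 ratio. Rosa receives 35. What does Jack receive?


Find the multiplier:
35 / 5 = 7
Apply to Jack's share:
4 x 7 = 28

28


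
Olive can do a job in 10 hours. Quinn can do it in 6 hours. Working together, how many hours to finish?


Olive's rate: 1/10 of the job per hour
Quinn's rate: 1/6 of the job per hour
Combined rate: 1/10 + 1/6 = 4/15 per hour
Time = 1 / (4/15) = 15/4 = 3.75 hours

3.75 hours


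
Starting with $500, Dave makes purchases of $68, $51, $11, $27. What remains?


Add up expenses:
$68 + $51 + $11 + $27 = $157
Subtract from budget:
$500 - $157 = $343

$343


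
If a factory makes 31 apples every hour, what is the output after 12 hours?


Production rate: 31 apples per hour
Time: 12 hours
Total: 31 x 12 = 372 apples

372 apples


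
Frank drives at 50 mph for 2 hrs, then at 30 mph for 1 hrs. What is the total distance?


Leg 1 distance:
50 x 2 = 100 miles
Leg 2 distance:
30 x 1 = 30 miles
Total distance:
100 + 30 = 130 miles

130 miles


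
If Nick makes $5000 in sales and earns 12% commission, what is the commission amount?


Convert rate to decimal:
12% = 0.12
Multiply by sales:
$5000 x 0.12 = $600

$600


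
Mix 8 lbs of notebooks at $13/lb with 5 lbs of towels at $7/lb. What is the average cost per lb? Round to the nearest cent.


Cost of notebooks:
8 x $13 = $104
Cost of towels:
5 x $7 = $35
Total cost: $104 + $35 = $139
Total weight: 13 lbs
Average: $139 / 13 = $10.6923... ≈ $10.69/lb

$10.69/lb


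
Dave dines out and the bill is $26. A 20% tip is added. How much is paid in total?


Calculate the tip:
20% of $26 = $5.20
Add tip to meal cost:
$26 + $5.20 = $31.20

$31.20


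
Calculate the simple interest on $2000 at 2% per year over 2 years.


Use the formula I = P x R x T / 100
P x R x T = 2000 x 2 x 2 = 8000
I = 8000 / 100 = $80

$80


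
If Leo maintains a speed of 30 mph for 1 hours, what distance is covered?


Use the formula: distance = speed x time
Speed = 30 mph, Time = 1 hours
30 x 1 = 30 miles

30 miles


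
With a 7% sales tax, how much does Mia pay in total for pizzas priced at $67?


Calculate the tax:
7% of $67 = $4.69
Add tax to price:
$67 + $4.69 = $71.69

$71.69


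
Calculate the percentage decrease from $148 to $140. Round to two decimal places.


Find the absolute change:
|140 - 148| = 8
Divide by original and multiply by 100:
8 / 148 x 100 = 5.4054...% ≈ 5.41%

5.41%


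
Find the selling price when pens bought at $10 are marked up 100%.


Calculate the markup amount:
100% of $10 = $10
Add to cost:
$10 + $10 = $20

$20


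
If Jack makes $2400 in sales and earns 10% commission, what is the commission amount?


Convert rate to decimal:
10% = 0.1
Multiply by sales:
$2400 x 0.1 = $240

$240


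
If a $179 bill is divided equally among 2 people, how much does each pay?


Total bill: $179
Number of people: 2
Each pays: $179 / 2 = $89.50

$89.50


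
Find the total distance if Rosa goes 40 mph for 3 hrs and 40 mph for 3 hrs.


Leg 1 distance:
40 x 3 = 120 miles
Leg 2 distance:
40 x 3 = 120 miles
Total distance:
120 + 120 = 240 miles

240 miles


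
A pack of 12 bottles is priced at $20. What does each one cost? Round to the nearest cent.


Total cost: $20
Number of items: 12
Unit price: $20 / 12 = $1.6666... ≈ $1.67

$1.67


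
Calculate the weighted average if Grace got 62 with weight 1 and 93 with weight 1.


Weighted sum:
1 x 62 + 1 x 93 = 155
Total weight:
1 + 1 = 2
Weighted average:
155 / 2 = 77.5

77.5


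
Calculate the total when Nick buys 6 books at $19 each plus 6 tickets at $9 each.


Cost of books:
6 x $19 = $114
Cost of tickets:
6 x $9 = $54
Add both:
$114 + $54 = $168

$168


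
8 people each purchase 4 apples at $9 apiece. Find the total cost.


Cost per person:
4 x $9 = $36
Group total:
8 x $36 = $288

$288


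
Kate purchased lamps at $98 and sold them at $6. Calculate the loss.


Selling price = $6
Cost price = $98
Loss = cost price - selling price:
Loss = $98 - $6 = $92

$92


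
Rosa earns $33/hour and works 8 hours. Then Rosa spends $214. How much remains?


Calculate earnings:
8 x $33 = $264
Subtract spending:
$264 - $214 = $50

$50


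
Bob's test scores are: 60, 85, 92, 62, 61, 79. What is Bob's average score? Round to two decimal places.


Add the scores:
60 + 85 + 92 + 62 + 61 + 79 = 439
Divide by the number of tests:
439 / 6 = 73.1666... ≈ 73.17

73.17


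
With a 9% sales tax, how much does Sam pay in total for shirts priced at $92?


Calculate the tax:
9% of $92 = $8.28
Add tax to price:
$92 + $8.28 = $100.28

$100.28


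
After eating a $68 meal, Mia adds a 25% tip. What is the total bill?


Calculate the tip:
25% of $68 = $17
Add tip to meal cost:
$68 + $17 = $85

$85


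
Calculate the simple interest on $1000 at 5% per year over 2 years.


Use the formula I = P x R x T / 100
P x R x T = 1000 x 5 x 2 = 10000
I = 10000 / 100 = $100

$100


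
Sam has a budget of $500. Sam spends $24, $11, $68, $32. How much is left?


Add up expenses:
$24 + $11 + $68 + $32 = $135
Subtract from budget:
$500 - $135 = $365

$365


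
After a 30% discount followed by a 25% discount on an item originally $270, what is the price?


First discount:
30% of $270 = $81
Price after first discount:
$270 - $81 = $189
Second discount:
25% of $189 = $47.25
Final price:
$189 - $47.25 = $141.75

$141.75


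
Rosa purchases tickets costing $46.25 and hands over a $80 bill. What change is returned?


Start with the amount paid:
$80
Subtract the price:
$80 - $46.25 = $33.75

$33.75


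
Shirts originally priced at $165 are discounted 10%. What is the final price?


Calculate the discount amount:
10% of $165 = $16.50
Subtract from original:
$165 - $16.50 = $148.50

$148.50


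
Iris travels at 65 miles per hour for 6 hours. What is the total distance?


Use the formula: distance = speed x time
Speed = 65 mph, Time = 6 hours
65 x 6 = 390 miles

390 miles


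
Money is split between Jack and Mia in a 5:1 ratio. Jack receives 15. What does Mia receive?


Find the multiplier:
15 / 5 = 3
Apply to Mia's share:
1 x 3 = 3

3


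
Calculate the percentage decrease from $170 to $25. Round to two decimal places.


Find the absolute change:
|25 - 170| = 145
Divide by original and multiply by 100:
145 / 170 x 100 = 85.2941...% ≈ 85.29%

85.29%


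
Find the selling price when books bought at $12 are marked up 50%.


Calculate the markup amount:
50% of $12 = $6
Add to cost:
$12 + $6 = $18

$18


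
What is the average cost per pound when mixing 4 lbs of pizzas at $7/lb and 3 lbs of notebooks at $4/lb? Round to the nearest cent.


Cost of pizzas:
4 x $7 = $28
Cost of notebooks:
3 x $4 = $12
Total cost: $28 + $12 = $40
Total weight: 7 lbs
Average: $40 / 7 = $5.7142... ≈ $5.71/lb

$5.71/lb


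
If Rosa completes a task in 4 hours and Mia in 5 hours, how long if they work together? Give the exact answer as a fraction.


Rosa's rate: 1/4 of the job per hour
Mia's rate: 1/5 of the job per hour
Combined rate: 1/4 + 1/5 = 9/20 per hour
Time = 1 / (9/20) = 20/9 hours (≈ 2.22 hours)

20/9 hours


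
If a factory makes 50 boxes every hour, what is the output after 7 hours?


Production rate: 50 boxes per hour
Time: 7 hours
Total: 50 x 7 = 350 boxes

350 boxes


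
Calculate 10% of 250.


Convert percentage to decimal:
10% = 0.1
Multiply:
250 x 0.1 = 25

25


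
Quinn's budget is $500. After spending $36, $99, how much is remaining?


Add up expenses:
$36 + $99 = $135
Subtract from budget:
$500 - $135 = $365

$365


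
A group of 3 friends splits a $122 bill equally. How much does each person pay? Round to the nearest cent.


Total bill: $122
Number of people: 3
Each pays: $122 / 3 = $40.6666... ≈ $40.67

$40.67


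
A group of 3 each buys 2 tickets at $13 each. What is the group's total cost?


Cost per person:
2 x $13 = $26
Group total:
3 x $26 = $78

$78


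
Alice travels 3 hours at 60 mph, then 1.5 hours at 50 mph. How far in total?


Leg 1 distance:
60 x 3 = 180 miles
Leg 2 distance:
50 x 1.5 = 75 miles
Total distance:
180 + 75 = 255 miles

255 miles


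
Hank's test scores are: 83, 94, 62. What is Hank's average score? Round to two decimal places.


Add the scores:
83 + 94 + 62 = 239
Divide by the number of tests:
239 / 3 = 79.6666... ≈ 79.67

79.67


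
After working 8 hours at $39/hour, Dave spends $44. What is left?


Calculate earnings:
8 x $39 = $312
Subtract spending:
$312 - $44 = $268

$268


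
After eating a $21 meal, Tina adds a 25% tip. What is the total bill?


Calculate the tip:
25% of $21 = $5.25
Add tip to meal cost:
$21 + $5.25 = $26.25

$26.25


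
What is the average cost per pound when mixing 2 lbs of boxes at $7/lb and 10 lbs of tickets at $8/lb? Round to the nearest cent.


Cost of boxes:
2 x $7 = $14
Cost of tickets:
10 x $8 = $80
Total cost: $14 + $80 = $94
Total weight: 12 lbs
Average: $94 / 12 = $7.8333... ≈ $7.83/lb

$7.83/lb


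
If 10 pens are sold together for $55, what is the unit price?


Total cost: $55
Number of items: 10
Unit price: $55 / 10 = $5.50

$5.50


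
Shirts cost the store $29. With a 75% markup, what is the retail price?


Calculate the markup amount:
75% of $29 = $21.75
Add to cost:
$29 + $21.75 = $50.75

$50.75


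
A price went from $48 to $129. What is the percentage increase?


Find the absolute change:
|129 - 48| = 81
Divide by original and multiply by 100:
81 / 48 x 100 = 168.75%

168.75%


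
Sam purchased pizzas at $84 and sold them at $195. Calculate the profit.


Selling price = $195
Cost price = $84
Profit = selling price - cost price:
Profit = $195 - $84 = $111

$111


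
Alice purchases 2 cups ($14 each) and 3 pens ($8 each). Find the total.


Cost of cups:
2 x $14 = $28
Cost of pens:
3 x $8 = $24
Add both:
$28 + $24 = $52

$52


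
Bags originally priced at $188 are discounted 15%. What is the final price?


Calculate the discount amount:
15% of $188 = $28.20
Subtract from original:
$188 - $28.20 = $159.80

$159.80


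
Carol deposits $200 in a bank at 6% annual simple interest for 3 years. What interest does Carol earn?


Use the formula I = P x R x T / 100
P x R x T = 200 x 6 x 3 = 3600
I = 3600 / 100 = $36

$36


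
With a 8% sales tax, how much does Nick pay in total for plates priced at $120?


Calculate the tax:
8% of $120 = $9.60
Add tax to price:
$120 + $9.60 = $129.60

$129.60


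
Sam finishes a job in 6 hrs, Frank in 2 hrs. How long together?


Sam's rate: 1/6 of the job per hour
Frank's rate: 1/2 of the job per hour
Combined rate: 1/6 + 1/2 = 2/3 per hour
Time = 1 / (2/3) = 3/2 = 1.5 hours

1.5 hours


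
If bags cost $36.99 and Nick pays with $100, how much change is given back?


Start with the amount paid:
$100
Subtract the price:
$100 - $36.99 = $63.01

$63.01


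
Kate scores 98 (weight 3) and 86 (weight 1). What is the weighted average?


Weighted sum:
3 x 98 + 1 x 86 = 380
Total weight:
3 + 1 = 4
Weighted average:
380 / 4 = 95

95


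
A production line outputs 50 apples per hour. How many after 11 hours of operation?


Production rate: 50 apples per hour
Time: 11 hours
Total: 50 x 11 = 550 apples

550 apples


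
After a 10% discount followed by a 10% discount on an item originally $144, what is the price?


First discount:
10% of $144 = $14.40
Price after first discount:
$144 - $14.40 = $129.60
Second discount:
10% of $129.60 = $12.96
Final price:
$129.60 - $12.96 = $116.64

$116.64


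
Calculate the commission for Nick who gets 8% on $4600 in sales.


Convert rate to decimal:
8% = 0.08
Multiply by sales:
$4600 x 0.08 = $368

$368


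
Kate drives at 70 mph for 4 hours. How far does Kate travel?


Use the formula: distance = speed x time
Speed = 70 mph, Time = 4 hours
70 x 4 = 280 miles

280 miles


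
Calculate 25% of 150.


Convert percentage to decimal:
25% = 0.25
Multiply:
150 x 0.25 = 37.5

37.5


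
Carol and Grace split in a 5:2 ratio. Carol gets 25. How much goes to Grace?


Find the multiplier:
25 / 5 = 5
Apply to Grace's share:
2 x 5 = 10

10


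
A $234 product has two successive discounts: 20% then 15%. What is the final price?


First discount:
20% of $234 = $46.80
Price after first discount:
$234 - $46.80 = $187.20
Second discount:
15% of $187.20 = $28.08
Final price:
$187.20 - $28.08 = $159.12

$159.12


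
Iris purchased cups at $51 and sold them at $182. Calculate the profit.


Selling price = $182
Cost price = $51
Profit = selling price - cost price:
Profit = $182 - $51 = $131

$131


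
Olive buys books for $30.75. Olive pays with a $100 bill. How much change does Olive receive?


Start with the amount paid:
$100
Subtract the price:
$100 - $30.75 = $69.25

$69.25


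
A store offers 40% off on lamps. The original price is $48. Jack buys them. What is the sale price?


Calculate the discount amount:
40% of $48 = $19.20
Subtract from original:
$48 - $19.20 = $28.80

$28.80


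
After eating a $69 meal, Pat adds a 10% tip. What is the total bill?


Calculate the tip:
10% of $69 = $6.90
Add tip to meal cost:
$69 + $6.90 = $75.90

$75.90


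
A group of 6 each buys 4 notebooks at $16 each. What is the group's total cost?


Cost per person:
4 x $16 = $64
Group total:
6 x $64 = $384

$384


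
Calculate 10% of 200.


Convert percentage to decimal:
10% = 0.1
Multiply:
200 x 0.1 = 20

20


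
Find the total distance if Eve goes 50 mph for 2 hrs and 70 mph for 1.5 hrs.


Leg 1 distance:
50 x 2 = 100 miles
Leg 2 distance:
70 x 1.5 = 105 miles
Total distance:
100 + 105 = 205 miles

205 miles


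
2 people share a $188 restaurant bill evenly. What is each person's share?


Total bill: $188
Number of people: 2
Each pays: $188 / 2 = $94

$94


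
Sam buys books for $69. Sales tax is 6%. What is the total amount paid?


Calculate the tax:
6% of $69 = $4.14
Add tax to price:
$69 + $4.14 = $73.14

$73.14


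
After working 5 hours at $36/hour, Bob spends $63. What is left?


Calculate earnings:
5 x $36 = $180
Subtract spending:
$180 - $63 = $117

$117


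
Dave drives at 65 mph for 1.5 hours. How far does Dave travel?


Use the formula: distance = speed x time
Speed = 65 mph, Time = 1.5 hours
65 x 1.5 = 97.5 miles

97.5 miles


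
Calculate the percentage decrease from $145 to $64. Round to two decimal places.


Find the absolute change:
|64 - 145| = 81
Divide by original and multiply by 100:
81 / 145 x 100 = 55.8620...% ≈ 55.86%

55.86%


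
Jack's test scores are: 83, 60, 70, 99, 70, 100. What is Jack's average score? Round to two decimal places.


Add the scores:
83 + 60 + 70 + 99 + 70 + 100 = 482
Divide by the number of tests:
482 / 6 = 80.3333... ≈ 80.33

80.33


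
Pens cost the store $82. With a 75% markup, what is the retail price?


Calculate the markup amount:
75% of $82 = $61.50
Add to cost:
$82 + $61.50 = $143.50

$143.50


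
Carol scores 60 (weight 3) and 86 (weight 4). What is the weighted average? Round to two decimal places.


Weighted sum:
3 x 60 + 4 x 86 = 524
Total weight:
3 + 4 = 7
Weighted average:
524 / 7 = 74.8571... ≈ 74.86

74.86


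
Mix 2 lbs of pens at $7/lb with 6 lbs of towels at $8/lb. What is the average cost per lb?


Cost of pens:
2 x $7 = $14
Cost of towels:
6 x $8 = $48
Total cost: $14 + $48 = $62
Total weight: 8 lbs
Average: $62 / 8 = $7.75/lb

$7.75/lb


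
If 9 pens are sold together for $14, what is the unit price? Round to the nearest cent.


Total cost: $14
Number of items: 9
Unit price: $14 / 9 = $1.5555... ≈ $1.56

$1.56


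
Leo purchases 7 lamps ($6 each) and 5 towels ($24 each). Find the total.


Cost of lamps:
7 x $6 = $42
Cost of towels:
5 x $24 = $120
Add both:
$42 + $120 = $162

$162


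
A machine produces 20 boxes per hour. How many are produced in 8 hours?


Production rate: 20 boxes per hour
Time: 8 hours
Total: 20 x 8 = 160 boxes

160 boxes


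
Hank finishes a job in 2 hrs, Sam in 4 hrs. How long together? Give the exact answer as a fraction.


Hank's rate: 1/2 of the job per hour
Sam's rate: 1/4 of the job per hour
Combined rate: 1/2 + 1/4 = 3/4 per hour
Time = 1 / (3/4) = 4/3 hours (≈ 1.33 hours)

4/3 hours


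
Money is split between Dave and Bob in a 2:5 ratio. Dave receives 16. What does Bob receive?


Find the multiplier:
16 / 2 = 8
Apply to Bob's share:
5 x 8 = 40

40


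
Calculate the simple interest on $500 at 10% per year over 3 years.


Use the formula I = P x R x T / 100
P x R x T = 500 x 10 x 3 = 15000
I = 15000 / 100 = $150

$150


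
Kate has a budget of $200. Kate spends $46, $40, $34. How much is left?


Add up expenses:
$46 + $40 + $34 = $120
Subtract from budget:
$200 - $120 = $80

$80


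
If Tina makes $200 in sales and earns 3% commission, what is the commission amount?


Convert rate to decimal:
3% = 0.03
Multiply by sales:
$200 x 0.03 = $6

$6


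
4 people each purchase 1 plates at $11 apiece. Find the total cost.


Cost per person:
1 x $11 = $11
Group total:
4 x $11 = $44

$44


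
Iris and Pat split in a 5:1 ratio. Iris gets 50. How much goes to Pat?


Find the multiplier:
50 / 5 = 10
Apply to Pat's share:
1 x 10 = 10

10


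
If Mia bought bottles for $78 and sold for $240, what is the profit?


Selling price = $240
Cost price = $78
Profit = selling price - cost price:
Profit = $240 - $78 = $162

$162


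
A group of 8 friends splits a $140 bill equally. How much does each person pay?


Total bill: $140
Number of people: 8
Each pays: $140 / 8 = $17.50

$17.50


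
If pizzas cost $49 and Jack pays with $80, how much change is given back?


Start with the amount paid:
$80
Subtract the price:
$80 - $49 = $31

$31


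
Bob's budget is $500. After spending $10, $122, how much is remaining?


Add up expenses:
$10 + $122 = $132
Subtract from budget:
$500 - $132 = $368

$368


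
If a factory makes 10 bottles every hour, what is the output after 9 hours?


Production rate: 10 bottles per hour
Time: 9 hours
Total: 10 x 9 = 90 bottles

90 bottles


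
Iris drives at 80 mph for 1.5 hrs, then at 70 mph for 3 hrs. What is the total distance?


Leg 1 distance:
80 x 1.5 = 120 miles
Leg 2 distance:
70 x 3 = 210 miles
Total distance:
120 + 210 = 330 miles

330 miles


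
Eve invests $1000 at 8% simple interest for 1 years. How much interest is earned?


Use the formula I = P x R x T / 100
P x R x T = 1000 x 8 x 1 = 8000
I = 8000 / 100 = $80

$80


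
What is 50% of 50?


Convert percentage to decimal:
50% = 0.5
Multiply:
50 x 0.5 = 25

25


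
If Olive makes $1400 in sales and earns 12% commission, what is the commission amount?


Convert rate to decimal:
12% = 0.12
Multiply by sales:
$1400 x 0.12 = $168

$168


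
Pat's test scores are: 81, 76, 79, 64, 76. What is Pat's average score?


Add the scores:
81 + 76 + 79 + 64 + 76 = 376
Divide by the number of tests:
376 / 5 = 75.2

75.2


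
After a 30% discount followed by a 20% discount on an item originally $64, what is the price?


First discount:
30% of $64 = $19.20
Price after first discount:
$64 - $19.20 = $44.80
Second discount:
20% of $44.80 = $8.96
Final price:
$44.80 - $8.96 = $35.84

$35.84


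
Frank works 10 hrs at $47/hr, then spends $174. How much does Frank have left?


Calculate earnings:
10 x $47 = $470
Subtract spending:
$470 - $174 = $296

$296


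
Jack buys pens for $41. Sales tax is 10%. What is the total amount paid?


Calculate the tax:
10% of $41 = $4.10
Add tax to price:
$41 + $4.10 = $45.10

$45.10


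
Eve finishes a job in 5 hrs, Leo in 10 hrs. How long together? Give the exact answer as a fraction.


Eve's rate: 1/5 of the job per hour
Leo's rate: 1/10 of the job per hour
Combined rate: 1/5 + 1/10 = 3/10 per hour
Time = 1 / (3/10) = 10/3 hours (≈ 3.33 hours)

10/3 hours


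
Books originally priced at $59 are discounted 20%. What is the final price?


Calculate the discount amount:
20% of $59 = $11.80
Subtract from original:
$59 - $11.80 = $47.20

$47.20


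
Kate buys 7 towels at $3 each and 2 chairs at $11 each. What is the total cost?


Cost of towels:
7 x $3 = $21
Cost of chairs:
2 x $11 = $22
Add both:
$21 + $22 = $43

$43


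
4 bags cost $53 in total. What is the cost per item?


Total cost: $53
Number of items: 4
Unit price: $53 / 4 = $13.25

$13.25


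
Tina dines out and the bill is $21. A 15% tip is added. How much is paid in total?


Calculate the tip:
15% of $21 = $3.15
Add tip to meal cost:
$21 + $3.15 = $24.15

$24.15


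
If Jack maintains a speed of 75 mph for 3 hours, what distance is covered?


Use the formula: distance = speed x time
Speed = 75 mph, Time = 3 hours
75 x 3 = 225 miles

225 miles


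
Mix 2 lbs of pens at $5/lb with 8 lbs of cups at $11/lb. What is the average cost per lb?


Cost of pens:
2 x $5 = $10
Cost of cups:
8 x $11 = $88
Total cost: $10 + $88 = $98
Total weight: 10 lbs
Average: $98 / 10 = $9.80/lb

$9.80/lb


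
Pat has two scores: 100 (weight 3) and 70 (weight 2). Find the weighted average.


Weighted sum:
3 x 100 + 2 x 70 = 440
Total weight:
3 + 2 = 5
Weighted average:
440 / 5 = 88

88


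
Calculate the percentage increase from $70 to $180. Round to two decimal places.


Find the absolute change:
|180 - 70| = 110
Divide by original and multiply by 100:
110 / 70 x 100 = 157.1428...% ≈ 157.14%

157.14%


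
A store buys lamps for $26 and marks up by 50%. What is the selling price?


Calculate the markup amount:
50% of $26 = $13
Add to cost:
$26 + $13 = $39

$39


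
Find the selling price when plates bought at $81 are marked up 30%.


Calculate the markup amount:
30% of $81 = $24.30
Add to cost:
$81 + $24.30 = $105.30

$105.30


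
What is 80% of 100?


Convert percentage to decimal:
80% = 0.8
Multiply:
100 x 0.8 = 80

80


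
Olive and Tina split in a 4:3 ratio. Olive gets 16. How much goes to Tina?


Find the multiplier:
16 / 4 = 4
Apply to Tina's share:
3 x 4 = 12

12


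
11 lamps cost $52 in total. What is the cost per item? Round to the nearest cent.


Total cost: $52
Number of items: 11
Unit price: $52 / 11 = $4.7272... ≈ $4.73

$4.73


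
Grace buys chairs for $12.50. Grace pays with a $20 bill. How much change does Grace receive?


Start with the amount paid:
$20
Subtract the price:
$20 - $12.50 = $7.50

$7.50


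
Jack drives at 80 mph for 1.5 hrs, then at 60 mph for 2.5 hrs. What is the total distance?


Leg 1 distance:
80 x 1.5 = 120 miles
Leg 2 distance:
60 x 2.5 = 150 miles
Total distance:
120 + 150 = 270 miles

270 miles


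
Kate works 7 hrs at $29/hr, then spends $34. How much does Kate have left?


Calculate earnings:
7 x $29 = $203
Subtract spending:
$203 - $34 = $169

$169


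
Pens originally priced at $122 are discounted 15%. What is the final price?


Calculate the discount amount:
15% of $122 = $18.30
Subtract from original:
$122 - $18.30 = $103.70

$103.70


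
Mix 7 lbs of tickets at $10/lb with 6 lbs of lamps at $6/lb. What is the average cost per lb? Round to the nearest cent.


Cost of tickets:
7 x $10 = $70
Cost of lamps:
6 x $6 = $36
Total cost: $70 + $36 = $106
Total weight: 13 lbs
Average: $106 / 13 = $8.1538... ≈ $8.15/lb

$8.15/lb


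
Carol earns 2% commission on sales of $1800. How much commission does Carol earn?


Convert rate to decimal:
2% = 0.02
Multiply by sales:
$1800 x 0.02 = $36

$36


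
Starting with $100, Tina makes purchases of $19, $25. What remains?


Add up expenses:
$19 + $25 = $44
Subtract from budget:
$100 - $44 = $56

$56


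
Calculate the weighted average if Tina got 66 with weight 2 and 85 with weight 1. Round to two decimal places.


Weighted sum:
2 x 66 + 1 x 85 = 217
Total weight:
2 + 1 = 3
Weighted average:
217 / 3 = 72.3333... ≈ 72.33

72.33


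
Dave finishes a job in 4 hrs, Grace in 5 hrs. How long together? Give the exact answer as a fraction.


Dave's rate: 1/4 of the job per hour
Grace's rate: 1/5 of the job per hour
Combined rate: 1/4 + 1/5 = 9/20 per hour
Time = 1 / (9/20) = 20/9 hours (≈ 2.22 hours)

20/9 hours


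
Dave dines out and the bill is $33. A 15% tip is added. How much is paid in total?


Calculate the tip:
15% of $33 = $4.95
Add tip to meal cost:
$33 + $4.95 = $37.95

$37.95


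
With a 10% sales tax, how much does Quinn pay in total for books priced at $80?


Calculate the tax:
10% of $80 = $8
Add tax to price:
$80 + $8 = $88

$88


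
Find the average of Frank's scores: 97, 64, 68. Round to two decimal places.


Add the scores:
97 + 64 + 68 = 229
Divide by the number of tests:
229 / 3 = 76.3333... ≈ 76.33

76.33


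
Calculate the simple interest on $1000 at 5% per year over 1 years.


Use the formula I = P x R x T / 100
P x R x T = 1000 x 5 x 1 = 5000
I = 5000 / 100 = $50

$50


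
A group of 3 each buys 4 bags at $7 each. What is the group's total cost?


Cost per person:
4 x $7 = $28
Group total:
3 x $28 = $84

$84


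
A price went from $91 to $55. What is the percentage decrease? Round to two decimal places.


Find the absolute change:
|55 - 91| = 36
Divide by original and multiply by 100:
36 / 91 x 100 = 39.5604...% ≈ 39.56%

39.56%


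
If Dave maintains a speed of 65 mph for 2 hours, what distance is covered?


Use the formula: distance = speed x time
Speed = 65 mph, Time = 2 hours
65 x 2 = 130 miles

130 miles


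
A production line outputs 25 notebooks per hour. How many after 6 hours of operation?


Production rate: 25 notebooks per hour
Time: 6 hours
Total: 25 x 6 = 150 notebooks

150 notebooks


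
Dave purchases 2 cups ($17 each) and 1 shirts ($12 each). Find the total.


Cost of cups:
2 x $17 = $34
Cost of shirts:
1 x $12 = $12
Add both:
$34 + $12 = $46

$46


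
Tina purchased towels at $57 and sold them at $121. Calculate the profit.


Selling price = $121
Cost price = $57
Profit = selling price - cost price:
Profit = $121 - $57 = $64

$64


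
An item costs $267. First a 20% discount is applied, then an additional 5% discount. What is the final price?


First discount:
20% of $267 = $53.40
Price after first discount:
$267 - $53.40 = $213.60
Second discount:
5% of $213.60 = $10.68
Final price:
$213.60 - $10.68 = $202.92

$202.92


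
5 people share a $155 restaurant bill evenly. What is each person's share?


Total bill: $155
Number of people: 5
Each pays: $155 / 5 = $31

$31


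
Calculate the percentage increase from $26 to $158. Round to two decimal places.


Find the absolute change:
|158 - 26| = 132
Divide by original and multiply by 100:
132 / 26 x 100 = 507.6923...% ≈ 507.69%

507.69%


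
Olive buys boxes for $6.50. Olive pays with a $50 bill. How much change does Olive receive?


Start with the amount paid:
$50
Subtract the price:
$50 - $6.50 = $43.50

$43.50


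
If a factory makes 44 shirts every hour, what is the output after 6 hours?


Production rate: 44 shirts per hour
Time: 6 hours
Total: 44 x 6 = 264 shirts

264 shirts


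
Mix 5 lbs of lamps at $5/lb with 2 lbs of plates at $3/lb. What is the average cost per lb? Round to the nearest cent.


Cost of lamps:
5 x $5 = $25
Cost of plates:
2 x $3 = $6
Total cost: $25 + $6 = $31
Total weight: 7 lbs
Average: $31 / 7 = $4.4285... ≈ $4.43/lb

$4.43/lb


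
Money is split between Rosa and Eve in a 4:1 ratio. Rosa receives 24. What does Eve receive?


Find the multiplier:
24 / 4 = 6
Apply to Eve's share:
1 x 6 = 6

6


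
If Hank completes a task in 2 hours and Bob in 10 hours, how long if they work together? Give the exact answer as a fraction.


Hank's rate: 1/2 of the job per hour
Bob's rate: 1/10 of the job per hour
Combined rate: 1/2 + 1/10 = 3/5 per hour
Time = 1 / (3/5) = 5/3 hours (≈ 1.67 hours)

5/3 hours


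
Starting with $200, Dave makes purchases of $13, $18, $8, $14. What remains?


Add up expenses:
$13 + $18 + $8 + $14 = $53
Subtract from budget:
$200 - $53 = $147

$147


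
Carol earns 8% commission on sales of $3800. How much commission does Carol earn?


Convert rate to decimal:
8% = 0.08
Multiply by sales:
$3800 x 0.08 = $304

$304


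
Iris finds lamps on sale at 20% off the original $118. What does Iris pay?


Calculate the discount amount:
20% of $118 = $23.60
Subtract from original:
$118 - $23.60 = $94.40

$94.40


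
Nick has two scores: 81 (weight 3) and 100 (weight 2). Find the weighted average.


Weighted sum:
3 x 81 + 2 x 100 = 443
Total weight:
3 + 2 = 5
Weighted average:
443 / 5 = 88.6

88.6


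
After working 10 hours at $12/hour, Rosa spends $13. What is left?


Calculate earnings:
10 x $12 = $120
Subtract spending:
$120 - $13 = $107

$107


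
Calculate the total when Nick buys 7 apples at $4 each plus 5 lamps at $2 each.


Cost of apples:
7 x $4 = $28
Cost of lamps:
5 x $2 = $10
Add both:
$28 + $10 = $38

$38


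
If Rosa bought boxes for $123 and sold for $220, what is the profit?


Selling price = $220
Cost price = $123
Profit = selling price - cost price:
Profit = $220 - $123 = $97

$97


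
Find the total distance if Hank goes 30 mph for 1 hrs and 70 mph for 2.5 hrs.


Leg 1 distance:
30 x 1 = 30 miles
Leg 2 distance:
70 x 2.5 = 175 miles
Total distance:
30 + 175 = 205 miles

205 miles


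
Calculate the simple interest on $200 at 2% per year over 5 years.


Use the formula I = P x R x T / 100
P x R x T = 200 x 2 x 5 = 2000
I = 2000 / 100 = $20

$20


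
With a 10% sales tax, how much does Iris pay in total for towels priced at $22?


Calculate the tax:
10% of $22 = $2.20
Add tax to price:
$22 + $2.20 = $24.20

$24.20


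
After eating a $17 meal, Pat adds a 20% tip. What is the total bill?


Calculate the tip:
20% of $17 = $3.40
Add tip to meal cost:
$17 + $3.40 = $20.40

$20.40


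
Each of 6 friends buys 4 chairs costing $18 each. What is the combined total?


Cost per person:
4 x $18 = $72
Group total:
6 x $72 = $432

$432


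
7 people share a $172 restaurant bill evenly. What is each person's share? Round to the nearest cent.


Total bill: $172
Number of people: 7
Each pays: $172 / 7 = $24.5714... ≈ $24.57

$24.57


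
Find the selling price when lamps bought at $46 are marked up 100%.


Calculate the markup amount:
100% of $46 = $46
Add to cost:
$46 + $46 = $92

$92


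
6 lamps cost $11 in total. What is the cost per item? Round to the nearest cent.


Total cost: $11
Number of items: 6
Unit price: $11 / 6 = $1.8333... ≈ $1.83

$1.83


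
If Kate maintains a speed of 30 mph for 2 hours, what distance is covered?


Use the formula: distance = speed x time
Speed = 30 mph, Time = 2 hours
30 x 2 = 60 miles

60 miles


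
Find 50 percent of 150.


Convert percentage to decimal:
50% = 0.5
Multiply:
150 x 0.5 = 75

75


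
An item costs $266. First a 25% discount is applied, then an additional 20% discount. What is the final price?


First discount:
25% of $266 = $66.50
Price after first discount:
$266 - $66.50 = $199.50
Second discount:
20% of $199.50 = $39.90
Final price:
$199.50 - $39.90 = $159.60

$159.60


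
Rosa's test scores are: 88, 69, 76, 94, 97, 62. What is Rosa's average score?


Add the scores:
88 + 69 + 76 + 94 + 97 + 62 = 486
Divide by the number of tests:
486 / 6 = 81

81


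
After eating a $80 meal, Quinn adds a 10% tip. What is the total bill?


Calculate the tip:
10% of $80 = $8
Add tip to meal cost:
$80 + $8 = $88

$88


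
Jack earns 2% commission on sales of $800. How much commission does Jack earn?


Convert rate to decimal:
2% = 0.02
Multiply by sales:
$800 x 0.02 = $16

$16


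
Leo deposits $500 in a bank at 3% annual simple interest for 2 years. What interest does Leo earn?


Use the formula I = P x R x T / 100
P x R x T = 500 x 3 x 2 = 3000
I = 3000 / 100 = $30

$30


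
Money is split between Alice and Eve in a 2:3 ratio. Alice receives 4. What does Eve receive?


Find the multiplier:
4 / 2 = 2
Apply to Eve's share:
3 x 2 = 6

6


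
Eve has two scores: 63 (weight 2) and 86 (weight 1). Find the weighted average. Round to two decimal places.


Weighted sum:
2 x 63 + 1 x 86 = 212
Total weight:
2 + 1 = 3
Weighted average:
212 / 3 = 70.6666... ≈ 70.67

70.67


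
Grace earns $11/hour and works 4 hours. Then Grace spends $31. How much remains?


Calculate earnings:
4 x $11 = $44
Subtract spending:
$44 - $31 = $13

$13


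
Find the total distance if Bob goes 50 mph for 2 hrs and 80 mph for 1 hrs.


Leg 1 distance:
50 x 2 = 100 miles
Leg 2 distance:
80 x 1 = 80 miles
Total distance:
100 + 80 = 180 miles

180 miles


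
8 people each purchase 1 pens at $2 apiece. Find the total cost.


Cost per person:
1 x $2 = $2
Group total:
8 x $2 = $16

$16


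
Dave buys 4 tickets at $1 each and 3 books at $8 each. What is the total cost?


Cost of tickets:
4 x $1 = $4
Cost of books:
3 x $8 = $24
Add both:
$4 + $24 = $28

$28


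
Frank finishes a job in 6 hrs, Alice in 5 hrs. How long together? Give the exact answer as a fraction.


Frank's rate: 1/6 of the job per hour
Alice's rate: 1/5 of the job per hour
Combined rate: 1/6 + 1/5 = 11/30 per hour
Time = 1 / (11/30) = 30/11 hours (≈ 2.73 hours)

30/11 hours


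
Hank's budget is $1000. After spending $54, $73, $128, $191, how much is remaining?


Add up expenses:
$54 + $73 + $128 + $191 = $446
Subtract from budget:
$1000 - $446 = $554

$554


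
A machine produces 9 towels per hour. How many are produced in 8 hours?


Production rate: 9 towels per hour
Time: 8 hours
Total: 9 x 8 = 72 towels

72 towels
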